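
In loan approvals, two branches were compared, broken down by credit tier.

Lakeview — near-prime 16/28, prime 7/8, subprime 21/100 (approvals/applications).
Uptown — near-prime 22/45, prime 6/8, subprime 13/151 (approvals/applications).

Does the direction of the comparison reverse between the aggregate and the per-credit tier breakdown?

Near-prime: Lakeview 16/28 = 57.1%, Uptown 22/45 = 48.9% → Lakeview
Prime: Lakeview 7/8 = 87.5%, Uptown 6/8 = 75.0% → Lakeview
Subprime: Lakeview 21/100 = 21.0%, Uptown 13/151 = 8.6% → Lakeview
Overall: Lakeview 44/136 = 32.4%, Uptown 41/204 = 20.1% → Lakeview
Lakeview wins overall and in every credit group — no reversal.

No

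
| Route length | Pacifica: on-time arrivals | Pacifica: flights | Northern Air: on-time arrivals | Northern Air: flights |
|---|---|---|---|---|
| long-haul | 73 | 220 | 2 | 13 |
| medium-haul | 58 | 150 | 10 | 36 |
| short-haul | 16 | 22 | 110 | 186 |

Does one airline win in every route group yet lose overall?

Long-haul: Pacifica 73/220 = 33.2%, Northern Air 2/13 = 15.4% → Pacifica
Medium-haul: Pacifica 58/150 = 38.7%, Northern Air 10/36 = 27.8% → Pacifica
Short-haul: Pacifica 16/22 = 72.7%, Northern Air 110/186 = 59.1% → Pacifica
Overall: Pacifica 147/392 = 37.5%, Northern Air 122/235 = 51.9% → Northern Air
Pacifica wins each route group but Northern Air wins overall — the comparison reverses. Pacifica's flights skew toward long-haul, which has a lower base rate.

Yes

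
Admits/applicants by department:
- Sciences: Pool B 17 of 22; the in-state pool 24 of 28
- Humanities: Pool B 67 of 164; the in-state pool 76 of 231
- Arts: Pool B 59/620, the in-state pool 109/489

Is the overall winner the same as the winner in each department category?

No

Sciences: Pool B 17/22 = 77.3%, the in-state pool 24/28 = 85.7% → the in-state pool
Humanities: Pool B 67/164 = 40.9%, the in-state pool 76/231 = 32.9% → Pool B
Arts: Pool B 59/620 = 9.5%, the in-state pool 109/489 = 22.3% → the in-state pool
Overall: Pool B 143/806 = 17.7%, the in-state pool 209/748 = 27.9% → the in-state pool
Neither sweeps: Pool B wins 1 of 3 groups, the in-state pool wins 2. The in-state pool wins overall but not every group — no Simpson reversal.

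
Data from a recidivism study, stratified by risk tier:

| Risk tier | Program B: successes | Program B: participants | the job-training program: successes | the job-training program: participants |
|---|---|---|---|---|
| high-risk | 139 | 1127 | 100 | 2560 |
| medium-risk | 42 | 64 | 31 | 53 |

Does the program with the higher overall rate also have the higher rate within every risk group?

High-risk: Program B 139/1127 = 12.3%, the job-training program 100/2560 = 3.9% → Program B
Medium-risk: Program B 42/64 = 65.6%, the job-training program 31/53 = 58.5% → Program B
Overall: Program B 181/1191 = 15.2%, the job-training program 131/2613 = 5.0% → Program B
Program B wins overall and in every risk group — no reversal.

Yes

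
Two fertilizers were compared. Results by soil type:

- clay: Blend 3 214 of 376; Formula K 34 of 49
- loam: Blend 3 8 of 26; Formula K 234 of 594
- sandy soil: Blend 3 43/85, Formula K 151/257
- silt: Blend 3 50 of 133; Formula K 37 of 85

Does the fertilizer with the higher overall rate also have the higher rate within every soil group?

No

Clay: Blend 3 214/376 = 56.9%, Formula K 34/49 = 69.4% → Formula K
Loam: Blend 3 8/26 = 30.8%, Formula K 234/594 = 39.4% → Formula K
Sandy soil: Blend 3 43/85 = 50.6%, Formula K 151/257 = 58.8% → Formula K
Silt: Blend 3 50/133 = 37.6%, Formula K 37/85 = 43.5% → Formula K
Overall: Blend 3 315/620 = 50.8%, Formula K 456/985 = 46.3% → Blend 3
Formula K wins each soil group but Blend 3 wins overall — the comparison reverses. Formula K's plots skew toward loam, which has a lower base rate.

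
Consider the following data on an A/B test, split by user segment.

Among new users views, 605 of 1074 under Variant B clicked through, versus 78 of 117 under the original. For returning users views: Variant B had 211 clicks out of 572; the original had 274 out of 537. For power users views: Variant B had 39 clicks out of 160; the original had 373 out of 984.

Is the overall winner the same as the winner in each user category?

New users: Variant B 605/1074 = 56.3%, the original 78/117 = 66.7% → the original
Returning users: Variant B 211/572 = 36.9%, the original 274/537 = 51.0% → the original
Power users: Variant B 39/160 = 24.4%, the original 373/984 = 37.9% → the original
Overall: Variant B 855/1806 = 47.3%, the original 725/1638 = 44.3% → Variant B
The original wins each user group but Variant B wins overall — the comparison reverses. The original's views skew toward power users, which has a lower base rate.

No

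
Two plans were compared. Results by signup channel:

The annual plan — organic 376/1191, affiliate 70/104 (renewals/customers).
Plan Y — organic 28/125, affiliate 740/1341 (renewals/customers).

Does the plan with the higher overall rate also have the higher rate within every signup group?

No

Organic: the annual plan 376/1191 = 31.6%, Plan Y 28/125 = 22.4% → the annual plan
Affiliate: the annual plan 70/104 = 67.3%, Plan Y 740/1341 = 55.2% → the annual plan
Overall: the annual plan 446/1295 = 34.4%, Plan Y 768/1466 = 52.4% → Plan Y
The annual plan wins each signup group but Plan Y wins overall — the comparison reverses. The annual plan's customers skew toward organic, which has a lower base rate.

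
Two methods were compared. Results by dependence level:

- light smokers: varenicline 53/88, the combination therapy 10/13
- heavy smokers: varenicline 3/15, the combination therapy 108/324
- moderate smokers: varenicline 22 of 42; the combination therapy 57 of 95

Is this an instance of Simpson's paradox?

Light smokers: varenicline 53/88 = 60.2%, the combination therapy 10/13 = 76.9% → the combination therapy
Heavy smokers: varenicline 3/15 = 20.0%, the combination therapy 108/324 = 33.3% → the combination therapy
Moderate smokers: varenicline 22/42 = 52.4%, the combination therapy 57/95 = 60.0% → the combination therapy
Overall: varenicline 78/145 = 53.8%, the combination therapy 175/432 = 40.5% → varenicline
The combination therapy wins each dependence group but varenicline wins overall — the comparison reverses. The combination therapy's participants skew toward heavy smokers, which has a lower base rate.

Yes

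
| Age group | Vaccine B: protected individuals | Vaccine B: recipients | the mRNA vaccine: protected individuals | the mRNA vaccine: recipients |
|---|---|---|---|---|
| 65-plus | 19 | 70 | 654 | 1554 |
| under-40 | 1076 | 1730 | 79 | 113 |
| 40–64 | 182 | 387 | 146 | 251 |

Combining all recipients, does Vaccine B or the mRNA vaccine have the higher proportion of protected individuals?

65-plus: Vaccine B 19/70 = 27.1%, the mRNA vaccine 654/1554 = 42.1% → the mRNA vaccine
Under-40: Vaccine B 1076/1730 = 62.2%, the mRNA vaccine 79/113 = 69.9% → the mRNA vaccine
40–64: Vaccine B 182/387 = 47.0%, the mRNA vaccine 146/251 = 58.2% → the mRNA vaccine
Overall: Vaccine B 1277/2187 = 58.4%, the mRNA vaccine 879/1918 = 45.8% → Vaccine B
(The mRNA vaccine wins every age group but Vaccine B wins overall — the mRNA vaccine's recipients skew toward the low-rate 65-plus group.)

Vaccine B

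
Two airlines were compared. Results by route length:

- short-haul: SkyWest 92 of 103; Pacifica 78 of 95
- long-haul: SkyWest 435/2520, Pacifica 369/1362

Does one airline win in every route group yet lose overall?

No

Short-haul: SkyWest 92/103 = 89.3%, Pacifica 78/95 = 82.1% → SkyWest
Long-haul: SkyWest 435/2520 = 17.3%, Pacifica 369/1362 = 27.1% → Pacifica
Overall: SkyWest 527/2623 = 20.1%, Pacifica 447/1457 = 30.7% → Pacifica
Neither sweeps: SkyWest wins 1 of 2 groups, Pacifica wins 1. Pacifica wins overall but not every group — no Simpson reversal.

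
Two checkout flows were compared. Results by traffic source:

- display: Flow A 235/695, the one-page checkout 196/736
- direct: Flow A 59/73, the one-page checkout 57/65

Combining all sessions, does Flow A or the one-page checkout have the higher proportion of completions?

Display: Flow A 235/695 = 33.8%, the one-page checkout 196/736 = 26.6% → Flow A
Direct: Flow A 59/73 = 80.8%, the one-page checkout 57/65 = 87.7% → the one-page checkout
Overall: Flow A 294/768 = 38.3%, the one-page checkout 253/801 = 31.6% → Flow A
(Neither sweeps every traffic group, but Flow A has the higher pooled rate.)

Flow A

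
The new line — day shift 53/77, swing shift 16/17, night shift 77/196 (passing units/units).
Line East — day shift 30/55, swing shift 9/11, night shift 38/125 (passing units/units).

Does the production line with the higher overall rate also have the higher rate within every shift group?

Day shift: the new line 53/77 = 68.8%, Line East 30/55 = 54.5% → the new line
Swing shift: the new line 16/17 = 94.1%, Line East 9/11 = 81.8% → the new line
Night shift: the new line 77/196 = 39.3%, Line East 38/125 = 30.4% → the new line
Overall: the new line 146/290 = 50.3%, Line East 77/191 = 40.3% → the new line
The new line wins overall and in every shift group — no reversal.

Yes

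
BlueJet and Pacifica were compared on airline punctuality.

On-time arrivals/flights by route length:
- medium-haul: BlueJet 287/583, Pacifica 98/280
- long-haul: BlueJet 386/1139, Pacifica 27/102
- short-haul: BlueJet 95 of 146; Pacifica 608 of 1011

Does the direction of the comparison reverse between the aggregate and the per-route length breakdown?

Yes

Medium-haul: BlueJet 287/583 = 49.2%, Pacifica 98/280 = 35.0% → BlueJet
Long-haul: BlueJet 386/1139 = 33.9%, Pacifica 27/102 = 26.5% → BlueJet
Short-haul: BlueJet 95/146 = 65.1%, Pacifica 608/1011 = 60.1% → BlueJet
Overall: BlueJet 768/1868 = 41.1%, Pacifica 733/1393 = 52.6% → Pacifica
BlueJet wins each route group but Pacifica wins overall — the comparison reverses. BlueJet's flights skew toward long-haul, which has a lower base rate.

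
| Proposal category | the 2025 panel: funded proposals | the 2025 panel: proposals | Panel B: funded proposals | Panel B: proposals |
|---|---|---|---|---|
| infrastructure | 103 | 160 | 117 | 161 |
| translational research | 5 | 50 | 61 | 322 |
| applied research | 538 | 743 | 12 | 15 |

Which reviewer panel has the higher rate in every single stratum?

Infrastructure: the 2025 panel 103/160 = 64.4%, Panel B 117/161 = 72.7% → Panel B
Translational research: the 2025 panel 5/50 = 10.0%, Panel B 61/322 = 18.9% → Panel B
Applied research: the 2025 panel 538/743 = 72.4%, Panel B 12/15 = 80.0% → Panel B
Panel B has the higher rate in all 3 groups.

Panel B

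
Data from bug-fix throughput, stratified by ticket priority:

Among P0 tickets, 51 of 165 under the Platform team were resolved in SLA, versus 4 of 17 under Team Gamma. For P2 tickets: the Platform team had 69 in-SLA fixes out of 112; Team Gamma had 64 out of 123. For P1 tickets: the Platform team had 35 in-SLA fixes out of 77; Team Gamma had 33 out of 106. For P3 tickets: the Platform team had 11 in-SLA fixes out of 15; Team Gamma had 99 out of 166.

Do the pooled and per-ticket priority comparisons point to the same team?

P0: the Platform team 51/165 = 30.9%, Team Gamma 4/17 = 23.5% → the Platform team
P2: the Platform team 69/112 = 61.6%, Team Gamma 64/123 = 52.0% → the Platform team
P1: the Platform team 35/77 = 45.5%, Team Gamma 33/106 = 31.1% → the Platform team
P3: the Platform team 11/15 = 73.3%, Team Gamma 99/166 = 59.6% → the Platform team
Overall: the Platform team 166/369 = 45.0%, Team Gamma 200/412 = 48.5% → Team Gamma
The Platform team wins each ticket group but Team Gamma wins overall — the comparison reverses. The Platform team's tickets skew toward P0, which has a lower base rate.

No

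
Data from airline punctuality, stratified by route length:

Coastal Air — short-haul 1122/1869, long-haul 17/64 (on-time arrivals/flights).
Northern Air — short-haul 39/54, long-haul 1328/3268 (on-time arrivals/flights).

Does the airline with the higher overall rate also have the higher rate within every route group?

No

Short-haul: Coastal Air 1122/1869 = 60.0%, Northern Air 39/54 = 72.2% → Northern Air
Long-haul: Coastal Air 17/64 = 26.6%, Northern Air 1328/3268 = 40.6% → Northern Air
Overall: Coastal Air 1139/1933 = 58.9%, Northern Air 1367/3322 = 41.1% → Coastal Air
Northern Air wins each route group but Coastal Air wins overall — the comparison reverses. Northern Air's flights skew toward long-haul, which has a lower base rate.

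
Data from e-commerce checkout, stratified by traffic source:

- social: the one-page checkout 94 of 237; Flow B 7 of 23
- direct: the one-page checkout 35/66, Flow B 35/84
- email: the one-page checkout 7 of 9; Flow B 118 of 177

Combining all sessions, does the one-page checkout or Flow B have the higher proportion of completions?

Flow B

Social: the one-page checkout 94/237 = 39.7%, Flow B 7/23 = 30.4% → the one-page checkout
Direct: the one-page checkout 35/66 = 53.0%, Flow B 35/84 = 41.7% → the one-page checkout
Email: the one-page checkout 7/9 = 77.8%, Flow B 118/177 = 66.7% → the one-page checkout
Overall: the one-page checkout 136/312 = 43.6%, Flow B 160/284 = 56.3% → Flow B
(The one-page checkout wins every traffic group but Flow B wins overall — the one-page checkout's sessions skew toward the low-rate social group.)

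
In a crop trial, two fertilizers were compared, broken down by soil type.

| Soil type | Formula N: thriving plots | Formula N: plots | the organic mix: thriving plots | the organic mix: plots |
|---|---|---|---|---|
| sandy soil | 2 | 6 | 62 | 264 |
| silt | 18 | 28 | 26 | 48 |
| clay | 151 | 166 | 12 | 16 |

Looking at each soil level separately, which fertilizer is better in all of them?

Sandy soil: Formula N 2/6 = 33.3%, the organic mix 62/264 = 23.5% → Formula N
Silt: Formula N 18/28 = 64.3%, the organic mix 26/48 = 54.2% → Formula N
Clay: Formula N 151/166 = 91.0%, the organic mix 12/16 = 75.0% → Formula N
Formula N has the higher rate in all 3 groups.

Formula N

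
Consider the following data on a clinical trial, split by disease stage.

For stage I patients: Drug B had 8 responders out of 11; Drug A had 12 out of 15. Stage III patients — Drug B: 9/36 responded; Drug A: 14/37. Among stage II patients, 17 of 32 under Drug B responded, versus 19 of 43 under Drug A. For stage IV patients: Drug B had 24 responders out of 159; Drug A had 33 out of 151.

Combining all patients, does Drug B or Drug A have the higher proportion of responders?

Stage I: Drug B 8/11 = 72.7%, Drug A 12/15 = 80.0% → Drug A
Stage III: Drug B 9/36 = 25.0%, Drug A 14/37 = 37.8% → Drug A
Stage II: Drug B 17/32 = 53.1%, Drug A 19/43 = 44.2% → Drug B
Stage IV: Drug B 24/159 = 15.1%, Drug A 33/151 = 21.9% → Drug A
Overall: Drug B 58/238 = 24.4%, Drug A 78/246 = 31.7% → Drug A
(Neither sweeps every disease group, but Drug A has the higher pooled rate.)

Drug A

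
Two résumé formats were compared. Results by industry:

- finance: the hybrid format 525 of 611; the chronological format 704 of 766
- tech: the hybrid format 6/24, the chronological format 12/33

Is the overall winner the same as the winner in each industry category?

Finance: the hybrid format 525/611 = 85.9%, the chronological format 704/766 = 91.9% → the chronological format
Tech: the hybrid format 6/24 = 25.0%, the chronological format 12/33 = 36.4% → the chronological format
Overall: the hybrid format 531/635 = 83.6%, the chronological format 716/799 = 89.6% → the chronological format
The chronological format wins overall and in every industry group — no reversal.

Yes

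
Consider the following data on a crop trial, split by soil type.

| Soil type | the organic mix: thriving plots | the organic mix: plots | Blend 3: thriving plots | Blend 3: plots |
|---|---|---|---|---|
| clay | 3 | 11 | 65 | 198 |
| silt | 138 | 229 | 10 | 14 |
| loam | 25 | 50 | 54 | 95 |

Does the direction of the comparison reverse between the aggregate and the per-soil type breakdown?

Clay: the organic mix 3/11 = 27.3%, Blend 3 65/198 = 32.8% → Blend 3
Silt: the organic mix 138/229 = 60.3%, Blend 3 10/14 = 71.4% → Blend 3
Loam: the organic mix 25/50 = 50.0%, Blend 3 54/95 = 56.8% → Blend 3
Overall: the organic mix 166/290 = 57.2%, Blend 3 129/307 = 42.0% → the organic mix
Blend 3 wins each soil group but the organic mix wins overall — the comparison reverses. Blend 3's plots skew toward clay, which has a lower base rate.

Yes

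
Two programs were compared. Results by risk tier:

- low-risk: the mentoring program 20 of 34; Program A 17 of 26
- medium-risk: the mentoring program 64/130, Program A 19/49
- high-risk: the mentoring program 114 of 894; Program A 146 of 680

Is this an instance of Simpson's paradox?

No

Low-risk: the mentoring program 20/34 = 58.8%, Program A 17/26 = 65.4% → Program A
Medium-risk: the mentoring program 64/130 = 49.2%, Program A 19/49 = 38.8% → the mentoring program
High-risk: the mentoring program 114/894 = 12.8%, Program A 146/680 = 21.5% → Program A
Overall: the mentoring program 198/1058 = 18.7%, Program A 182/755 = 24.1% → Program A
Neither sweeps: the mentoring program wins 1 of 3 groups, Program A wins 2. Program A wins overall but not every group — no Simpson reversal.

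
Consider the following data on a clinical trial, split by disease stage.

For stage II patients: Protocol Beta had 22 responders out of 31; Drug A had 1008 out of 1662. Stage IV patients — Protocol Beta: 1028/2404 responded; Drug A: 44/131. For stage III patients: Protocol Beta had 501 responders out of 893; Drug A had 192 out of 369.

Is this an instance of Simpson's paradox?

Stage II: Protocol Beta 22/31 = 71.0%, Drug A 1008/1662 = 60.6% → Protocol Beta
Stage IV: Protocol Beta 1028/2404 = 42.8%, Drug A 44/131 = 33.6% → Protocol Beta
Stage III: Protocol Beta 501/893 = 56.1%, Drug A 192/369 = 52.0% → Protocol Beta
Overall: Protocol Beta 1551/3328 = 46.6%, Drug A 1244/2162 = 57.5% → Drug A
Protocol Beta wins each disease group but Drug A wins overall — the comparison reverses. Protocol Beta's patients skew toward stage IV, which has a lower base rate.

Yes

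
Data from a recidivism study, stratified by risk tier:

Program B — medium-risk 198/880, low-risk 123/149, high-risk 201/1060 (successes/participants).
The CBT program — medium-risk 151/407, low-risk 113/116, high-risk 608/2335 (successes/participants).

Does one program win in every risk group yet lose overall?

Medium-risk: Program B 198/880 = 22.5%, the CBT program 151/407 = 37.1% → the CBT program
Low-risk: Program B 123/149 = 82.6%, the CBT program 113/116 = 97.4% → the CBT program
High-risk: Program B 201/1060 = 19.0%, the CBT program 608/2335 = 26.0% → the CBT program
Overall: Program B 522/2089 = 25.0%, the CBT program 872/2858 = 30.5% → the CBT program
The CBT program wins overall and in every risk group — no reversal.

No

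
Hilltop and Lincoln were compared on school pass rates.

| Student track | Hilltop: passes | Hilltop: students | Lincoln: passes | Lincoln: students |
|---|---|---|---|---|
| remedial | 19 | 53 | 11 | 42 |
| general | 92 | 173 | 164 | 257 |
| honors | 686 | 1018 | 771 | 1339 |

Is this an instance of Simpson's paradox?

Remedial: Hilltop 19/53 = 35.8%, Lincoln 11/42 = 26.2% → Hilltop
General: Hilltop 92/173 = 53.2%, Lincoln 164/257 = 63.8% → Lincoln
Honors: Hilltop 686/1018 = 67.4%, Lincoln 771/1339 = 57.6% → Hilltop
Overall: Hilltop 797/1244 = 64.1%, Lincoln 946/1638 = 57.8% → Hilltop
Neither sweeps: Hilltop wins 2 of 3 groups, Lincoln wins 1. Hilltop wins overall but not every group — no Simpson reversal.

No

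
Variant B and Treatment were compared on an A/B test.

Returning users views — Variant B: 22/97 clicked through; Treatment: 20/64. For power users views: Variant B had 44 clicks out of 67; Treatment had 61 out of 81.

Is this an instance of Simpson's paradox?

No

Returning users: Variant B 22/97 = 22.7%, Treatment 20/64 = 31.2% → Treatment
Power users: Variant B 44/67 = 65.7%, Treatment 61/81 = 75.3% → Treatment
Overall: Variant B 66/164 = 40.2%, Treatment 81/145 = 55.9% → Treatment
Treatment wins overall and in every user group — no reversal.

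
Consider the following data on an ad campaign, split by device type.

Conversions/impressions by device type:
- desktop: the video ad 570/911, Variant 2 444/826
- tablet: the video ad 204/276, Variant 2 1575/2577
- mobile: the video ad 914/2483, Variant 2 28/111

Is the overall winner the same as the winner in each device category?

Desktop: the video ad 570/911 = 62.6%, Variant 2 444/826 = 53.8% → the video ad
Tablet: the video ad 204/276 = 73.9%, Variant 2 1575/2577 = 61.1% → the video ad
Mobile: the video ad 914/2483 = 36.8%, Variant 2 28/111 = 25.2% → the video ad
Overall: the video ad 1688/3670 = 46.0%, Variant 2 2047/3514 = 58.3% → Variant 2
The video ad wins each device group but Variant 2 wins overall — the comparison reverses. The video ad's impressions skew toward mobile, which has a lower base rate.

No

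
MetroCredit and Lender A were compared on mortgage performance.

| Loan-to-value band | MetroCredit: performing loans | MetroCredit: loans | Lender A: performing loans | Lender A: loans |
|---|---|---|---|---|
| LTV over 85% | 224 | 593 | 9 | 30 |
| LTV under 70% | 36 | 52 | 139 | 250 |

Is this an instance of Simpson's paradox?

LTV over 85%: MetroCredit 224/593 = 37.8%, Lender A 9/30 = 30.0% → MetroCredit
LTV under 70%: MetroCredit 36/52 = 69.2%, Lender A 139/250 = 55.6% → MetroCredit
Overall: MetroCredit 260/645 = 40.3%, Lender A 148/280 = 52.9% → Lender A
MetroCredit wins each loan-to-value group but Lender A wins overall — the comparison reverses. MetroCredit's loans skew toward LTV over 85%, which has a lower base rate.

Yes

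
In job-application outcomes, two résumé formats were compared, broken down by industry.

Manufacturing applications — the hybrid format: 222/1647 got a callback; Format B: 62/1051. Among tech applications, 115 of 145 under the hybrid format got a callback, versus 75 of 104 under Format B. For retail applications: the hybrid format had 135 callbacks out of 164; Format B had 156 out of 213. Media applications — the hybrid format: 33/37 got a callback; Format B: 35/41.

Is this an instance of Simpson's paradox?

Manufacturing: the hybrid format 222/1647 = 13.5%, Format B 62/1051 = 5.9% → the hybrid format
Tech: the hybrid format 115/145 = 79.3%, Format B 75/104 = 72.1% → the hybrid format
Retail: the hybrid format 135/164 = 82.3%, Format B 156/213 = 73.2% → the hybrid format
Media: the hybrid format 33/37 = 89.2%, Format B 35/41 = 85.4% → the hybrid format
Overall: the hybrid format 505/1993 = 25.3%, Format B 328/1409 = 23.3% → the hybrid format
The hybrid format wins overall and in every industry group — no reversal.

No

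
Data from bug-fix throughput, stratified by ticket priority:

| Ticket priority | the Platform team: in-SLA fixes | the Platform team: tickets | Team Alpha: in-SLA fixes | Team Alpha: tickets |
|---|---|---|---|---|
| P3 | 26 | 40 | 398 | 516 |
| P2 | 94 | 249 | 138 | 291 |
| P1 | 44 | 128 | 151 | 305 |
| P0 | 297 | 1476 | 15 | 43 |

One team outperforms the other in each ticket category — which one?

Team Alpha

P3: the Platform team 26/40 = 65.0%, Team Alpha 398/516 = 77.1% → Team Alpha
P2: the Platform team 94/249 = 37.8%, Team Alpha 138/291 = 47.4% → Team Alpha
P1: the Platform team 44/128 = 34.4%, Team Alpha 151/305 = 49.5% → Team Alpha
P0: the Platform team 297/1476 = 20.1%, Team Alpha 15/43 = 34.9% → Team Alpha
Team Alpha has the higher rate in all 4 groups.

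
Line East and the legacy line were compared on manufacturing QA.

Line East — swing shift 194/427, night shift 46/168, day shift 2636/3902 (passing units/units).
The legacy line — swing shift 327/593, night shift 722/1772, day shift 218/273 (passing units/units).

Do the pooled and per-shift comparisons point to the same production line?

Swing shift: Line East 194/427 = 45.4%, the legacy line 327/593 = 55.1% → the legacy line
Night shift: Line East 46/168 = 27.4%, the legacy line 722/1772 = 40.7% → the legacy line
Day shift: Line East 2636/3902 = 67.6%, the legacy line 218/273 = 79.9% → the legacy line
Overall: Line East 2876/4497 = 64.0%, the legacy line 1267/2638 = 48.0% → Line East
The legacy line wins each shift group but Line East wins overall — the comparison reverses. The legacy line's units skew toward night shift, which has a lower base rate.

No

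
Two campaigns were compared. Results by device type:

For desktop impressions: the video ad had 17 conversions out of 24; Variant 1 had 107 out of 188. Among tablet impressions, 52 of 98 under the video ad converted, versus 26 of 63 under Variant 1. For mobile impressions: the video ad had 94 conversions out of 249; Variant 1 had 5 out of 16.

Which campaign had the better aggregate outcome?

Desktop: the video ad 17/24 = 70.8%, Variant 1 107/188 = 56.9% → the video ad
Tablet: the video ad 52/98 = 53.1%, Variant 1 26/63 = 41.3% → the video ad
Mobile: the video ad 94/249 = 37.8%, Variant 1 5/16 = 31.2% → the video ad
Overall: the video ad 163/371 = 43.9%, Variant 1 138/267 = 51.7% → Variant 1
(The video ad wins every device group but Variant 1 wins overall — the video ad's impressions skew toward the low-rate mobile group.)

Variant 1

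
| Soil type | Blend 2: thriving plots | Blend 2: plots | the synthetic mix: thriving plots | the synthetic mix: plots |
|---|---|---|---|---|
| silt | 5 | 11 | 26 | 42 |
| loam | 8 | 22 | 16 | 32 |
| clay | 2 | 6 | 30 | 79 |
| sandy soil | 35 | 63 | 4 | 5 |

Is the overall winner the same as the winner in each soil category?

Silt: Blend 2 5/11 = 45.5%, the synthetic mix 26/42 = 61.9% → the synthetic mix
Loam: Blend 2 8/22 = 36.4%, the synthetic mix 16/32 = 50.0% → the synthetic mix
Clay: Blend 2 2/6 = 33.3%, the synthetic mix 30/79 = 38.0% → the synthetic mix
Sandy soil: Blend 2 35/63 = 55.6%, the synthetic mix 4/5 = 80.0% → the synthetic mix
Overall: Blend 2 50/102 = 49.0%, the synthetic mix 76/158 = 48.1% → Blend 2
The synthetic mix wins each soil group but Blend 2 wins overall — the comparison reverses. The synthetic mix's plots skew toward clay, which has a lower base rate.

No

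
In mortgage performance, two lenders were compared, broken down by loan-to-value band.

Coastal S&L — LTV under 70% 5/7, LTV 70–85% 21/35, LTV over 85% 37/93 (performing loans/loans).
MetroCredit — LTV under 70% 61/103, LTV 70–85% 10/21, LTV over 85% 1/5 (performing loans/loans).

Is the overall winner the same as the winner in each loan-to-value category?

LTV under 70%: Coastal S&L 5/7 = 71.4%, MetroCredit 61/103 = 59.2% → Coastal S&L
LTV 70–85%: Coastal S&L 21/35 = 60.0%, MetroCredit 10/21 = 47.6% → Coastal S&L
LTV over 85%: Coastal S&L 37/93 = 39.8%, MetroCredit 1/5 = 20.0% → Coastal S&L
Overall: Coastal S&L 63/135 = 46.7%, MetroCredit 72/129 = 55.8% → MetroCredit
Coastal S&L wins each loan-to-value group but MetroCredit wins overall — the comparison reverses. Coastal S&L's loans skew toward LTV over 85%, which has a lower base rate.

No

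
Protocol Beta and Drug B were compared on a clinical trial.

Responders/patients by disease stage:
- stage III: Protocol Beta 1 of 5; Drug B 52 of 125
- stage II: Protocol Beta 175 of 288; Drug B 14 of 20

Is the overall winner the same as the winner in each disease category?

Stage III: Protocol Beta 1/5 = 20.0%, Drug B 52/125 = 41.6% → Drug B
Stage II: Protocol Beta 175/288 = 60.8%, Drug B 14/20 = 70.0% → Drug B
Overall: Protocol Beta 176/293 = 60.1%, Drug B 66/145 = 45.5% → Protocol Beta
Drug B wins each disease group but Protocol Beta wins overall — the comparison reverses. Drug B's patients skew toward stage III, which has a lower base rate.

No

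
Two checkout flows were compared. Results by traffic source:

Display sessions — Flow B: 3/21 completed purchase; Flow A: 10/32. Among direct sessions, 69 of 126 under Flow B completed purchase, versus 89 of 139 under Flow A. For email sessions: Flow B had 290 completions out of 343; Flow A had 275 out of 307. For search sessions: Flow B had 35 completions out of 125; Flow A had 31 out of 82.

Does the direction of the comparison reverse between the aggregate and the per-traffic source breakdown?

No

Display: Flow B 3/21 = 14.3%, Flow A 10/32 = 31.2% → Flow A
Direct: Flow B 69/126 = 54.8%, Flow A 89/139 = 64.0% → Flow A
Email: Flow B 290/343 = 84.5%, Flow A 275/307 = 89.6% → Flow A
Search: Flow B 35/125 = 28.0%, Flow A 31/82 = 37.8% → Flow A
Overall: Flow B 397/615 = 64.6%, Flow A 405/560 = 72.3% → Flow A
Flow A wins overall and in every traffic group — no reversal.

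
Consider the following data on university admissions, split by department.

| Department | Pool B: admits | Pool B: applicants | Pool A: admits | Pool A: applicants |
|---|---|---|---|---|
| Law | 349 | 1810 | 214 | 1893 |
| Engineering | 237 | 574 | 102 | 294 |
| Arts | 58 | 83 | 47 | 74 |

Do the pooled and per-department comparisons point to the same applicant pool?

Yes

Law: Pool B 349/1810 = 19.3%, Pool A 214/1893 = 11.3% → Pool B
Engineering: Pool B 237/574 = 41.3%, Pool A 102/294 = 34.7% → Pool B
Arts: Pool B 58/83 = 69.9%, Pool A 47/74 = 63.5% → Pool B
Overall: Pool B 644/2467 = 26.1%, Pool A 363/2261 = 16.1% → Pool B
Pool B wins overall and in every department group — no reversal.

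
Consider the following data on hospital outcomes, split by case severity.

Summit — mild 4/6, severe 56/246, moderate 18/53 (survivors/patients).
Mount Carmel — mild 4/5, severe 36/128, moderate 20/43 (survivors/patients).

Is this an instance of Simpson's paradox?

No

Mild: Summit 4/6 = 66.7%, Mount Carmel 4/5 = 80.0% → Mount Carmel
Severe: Summit 56/246 = 22.8%, Mount Carmel 36/128 = 28.1% → Mount Carmel
Moderate: Summit 18/53 = 34.0%, Mount Carmel 20/43 = 46.5% → Mount Carmel
Overall: Summit 78/305 = 25.6%, Mount Carmel 60/176 = 34.1% → Mount Carmel
Mount Carmel wins overall and in every case group — no reversal.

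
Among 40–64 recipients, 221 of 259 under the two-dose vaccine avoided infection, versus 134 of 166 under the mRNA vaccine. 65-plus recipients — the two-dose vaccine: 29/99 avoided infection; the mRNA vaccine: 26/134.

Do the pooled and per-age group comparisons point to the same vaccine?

Yes

40–64: the two-dose vaccine 221/259 = 85.3%, the mRNA vaccine 134/166 = 80.7% → the two-dose vaccine
65-plus: the two-dose vaccine 29/99 = 29.3%, the mRNA vaccine 26/134 = 19.4% → the two-dose vaccine
Overall: the two-dose vaccine 250/358 = 69.8%, the mRNA vaccine 160/300 = 53.3% → the two-dose vaccine
The two-dose vaccine wins overall and in every age group — no reversal.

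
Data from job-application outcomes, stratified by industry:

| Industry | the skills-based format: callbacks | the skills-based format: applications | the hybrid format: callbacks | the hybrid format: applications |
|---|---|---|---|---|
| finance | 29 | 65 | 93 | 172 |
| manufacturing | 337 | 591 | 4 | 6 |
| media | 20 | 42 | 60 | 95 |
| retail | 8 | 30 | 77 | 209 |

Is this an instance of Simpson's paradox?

Yes

Finance: the skills-based format 29/65 = 44.6%, the hybrid format 93/172 = 54.1% → the hybrid format
Manufacturing: the skills-based format 337/591 = 57.0%, the hybrid format 4/6 = 66.7% → the hybrid format
Media: the skills-based format 20/42 = 47.6%, the hybrid format 60/95 = 63.2% → the hybrid format
Retail: the skills-based format 8/30 = 26.7%, the hybrid format 77/209 = 36.8% → the hybrid format
Overall: the skills-based format 394/728 = 54.1%, the hybrid format 234/482 = 48.5% → the skills-based format
The hybrid format wins each industry group but the skills-based format wins overall — the comparison reverses. The hybrid format's applications skew toward retail, which has a lower base rate.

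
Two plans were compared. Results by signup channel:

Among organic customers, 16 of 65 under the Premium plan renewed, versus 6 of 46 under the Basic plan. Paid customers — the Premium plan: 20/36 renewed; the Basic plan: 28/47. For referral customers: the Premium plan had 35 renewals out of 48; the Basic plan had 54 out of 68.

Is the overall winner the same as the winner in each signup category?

No

Organic: the Premium plan 16/65 = 24.6%, the Basic plan 6/46 = 13.0% → the Premium plan
Paid: the Premium plan 20/36 = 55.6%, the Basic plan 28/47 = 59.6% → the Basic plan
Referral: the Premium plan 35/48 = 72.9%, the Basic plan 54/68 = 79.4% → the Basic plan
Overall: the Premium plan 71/149 = 47.7%, the Basic plan 88/161 = 54.7% → the Basic plan
Neither sweeps: the Premium plan wins 1 of 3 groups, the Basic plan wins 2. The Basic plan wins overall but not every group — no Simpson reversal.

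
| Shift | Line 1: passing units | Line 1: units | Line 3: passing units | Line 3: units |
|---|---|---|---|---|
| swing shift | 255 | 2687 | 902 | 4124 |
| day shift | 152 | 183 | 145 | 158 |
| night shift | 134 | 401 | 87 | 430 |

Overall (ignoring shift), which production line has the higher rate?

Line 3

Swing shift: Line 1 255/2687 = 9.5%, Line 3 902/4124 = 21.9% → Line 3
Day shift: Line 1 152/183 = 83.1%, Line 3 145/158 = 91.8% → Line 3
Night shift: Line 1 134/401 = 33.4%, Line 3 87/430 = 20.2% → Line 1
Overall: Line 1 541/3271 = 16.5%, Line 3 1134/4712 = 24.1% → Line 3
(Neither sweeps every shift group, but Line 3 has the higher pooled rate.)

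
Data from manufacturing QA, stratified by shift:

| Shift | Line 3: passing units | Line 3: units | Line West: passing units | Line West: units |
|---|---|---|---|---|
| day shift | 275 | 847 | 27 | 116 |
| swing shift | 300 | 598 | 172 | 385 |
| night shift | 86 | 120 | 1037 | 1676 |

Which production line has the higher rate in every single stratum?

Day shift: Line 3 275/847 = 32.5%, Line West 27/116 = 23.3% → Line 3
Swing shift: Line 3 300/598 = 50.2%, Line West 172/385 = 44.7% → Line 3
Night shift: Line 3 86/120 = 71.7%, Line West 1037/1676 = 61.9% → Line 3
Line 3 has the higher rate in all 3 groups.

Line 3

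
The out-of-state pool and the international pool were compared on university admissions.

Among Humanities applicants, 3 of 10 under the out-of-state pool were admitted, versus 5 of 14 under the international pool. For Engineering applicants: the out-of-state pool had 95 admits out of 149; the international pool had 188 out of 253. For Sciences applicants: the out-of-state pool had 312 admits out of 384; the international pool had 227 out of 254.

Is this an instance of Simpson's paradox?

No

Humanities: the out-of-state pool 3/10 = 30.0%, the international pool 5/14 = 35.7% → the international pool
Engineering: the out-of-state pool 95/149 = 63.8%, the international pool 188/253 = 74.3% → the international pool
Sciences: the out-of-state pool 312/384 = 81.2%, the international pool 227/254 = 89.4% → the international pool
Overall: the out-of-state pool 410/543 = 75.5%, the international pool 420/521 = 80.6% → the international pool
The international pool wins overall and in every department group — no reversal.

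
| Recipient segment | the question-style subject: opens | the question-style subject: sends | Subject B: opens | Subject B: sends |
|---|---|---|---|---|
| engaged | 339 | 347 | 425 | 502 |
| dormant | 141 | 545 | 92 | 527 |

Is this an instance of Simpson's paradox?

Engaged: the question-style subject 339/347 = 97.7%, Subject B 425/502 = 84.7% → the question-style subject
Dormant: the question-style subject 141/545 = 25.9%, Subject B 92/527 = 17.5% → the question-style subject
Overall: the question-style subject 480/892 = 53.8%, Subject B 517/1029 = 50.2% → the question-style subject
The question-style subject wins overall and in every recipient group — no reversal.

No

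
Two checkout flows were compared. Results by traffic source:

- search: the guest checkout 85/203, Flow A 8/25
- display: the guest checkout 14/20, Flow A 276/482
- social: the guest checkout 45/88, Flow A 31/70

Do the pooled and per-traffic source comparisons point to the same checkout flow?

Search: the guest checkout 85/203 = 41.9%, Flow A 8/25 = 32.0% → the guest checkout
Display: the guest checkout 14/20 = 70.0%, Flow A 276/482 = 57.3% → the guest checkout
Social: the guest checkout 45/88 = 51.1%, Flow A 31/70 = 44.3% → the guest checkout
Overall: the guest checkout 144/311 = 46.3%, Flow A 315/577 = 54.6% → Flow A
The guest checkout wins each traffic group but Flow A wins overall — the comparison reverses. The guest checkout's sessions skew toward search, which has a lower base rate.

No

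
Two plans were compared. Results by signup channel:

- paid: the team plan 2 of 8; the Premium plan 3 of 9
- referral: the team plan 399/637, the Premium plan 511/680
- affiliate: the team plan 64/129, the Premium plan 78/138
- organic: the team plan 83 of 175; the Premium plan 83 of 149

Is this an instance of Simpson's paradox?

No

Paid: the team plan 2/8 = 25.0%, the Premium plan 3/9 = 33.3% → the Premium plan
Referral: the team plan 399/637 = 62.6%, the Premium plan 511/680 = 75.1% → the Premium plan
Affiliate: the team plan 64/129 = 49.6%, the Premium plan 78/138 = 56.5% → the Premium plan
Organic: the team plan 83/175 = 47.4%, the Premium plan 83/149 = 55.7% → the Premium plan
Overall: the team plan 548/949 = 57.7%, the Premium plan 675/976 = 69.2% → the Premium plan
The Premium plan wins overall and in every signup group — no reversal.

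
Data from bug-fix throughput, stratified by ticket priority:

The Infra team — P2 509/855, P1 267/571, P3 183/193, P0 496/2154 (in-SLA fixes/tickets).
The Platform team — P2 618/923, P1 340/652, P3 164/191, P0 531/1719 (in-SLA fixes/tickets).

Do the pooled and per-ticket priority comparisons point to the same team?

No

P2: the Infra team 509/855 = 59.5%, the Platform team 618/923 = 67.0% → the Platform team
P1: the Infra team 267/571 = 46.8%, the Platform team 340/652 = 52.1% → the Platform team
P3: the Infra team 183/193 = 94.8%, the Platform team 164/191 = 85.9% → the Infra team
P0: the Infra team 496/2154 = 23.0%, the Platform team 531/1719 = 30.9% → the Platform team
Overall: the Infra team 1455/3773 = 38.6%, the Platform team 1653/3485 = 47.4% → the Platform team
Neither sweeps: the Infra team wins 1 of 4 groups, the Platform team wins 3. The Platform team wins overall but not every group — no Simpson reversal.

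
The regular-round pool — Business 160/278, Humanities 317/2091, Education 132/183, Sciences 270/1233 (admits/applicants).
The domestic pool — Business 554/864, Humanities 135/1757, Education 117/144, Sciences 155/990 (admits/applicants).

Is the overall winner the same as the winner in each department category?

No

Business: the regular-round pool 160/278 = 57.6%, the domestic pool 554/864 = 64.1% → the domestic pool
Humanities: the regular-round pool 317/2091 = 15.2%, the domestic pool 135/1757 = 7.7% → the regular-round pool
Education: the regular-round pool 132/183 = 72.1%, the domestic pool 117/144 = 81.2% → the domestic pool
Sciences: the regular-round pool 270/1233 = 21.9%, the domestic pool 155/990 = 15.7% → the regular-round pool
Overall: the regular-round pool 879/3785 = 23.2%, the domestic pool 961/3755 = 25.6% → the domestic pool
Neither sweeps: the regular-round pool wins 2 of 4 groups, the domestic pool wins 2. The domestic pool wins overall but not every group — no Simpson reversal.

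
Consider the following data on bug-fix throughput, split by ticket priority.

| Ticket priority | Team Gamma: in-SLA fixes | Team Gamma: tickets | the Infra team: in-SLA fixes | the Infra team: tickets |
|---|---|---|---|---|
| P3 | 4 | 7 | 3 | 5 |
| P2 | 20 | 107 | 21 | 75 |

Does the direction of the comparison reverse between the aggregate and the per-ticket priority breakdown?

No

P3: Team Gamma 4/7 = 57.1%, the Infra team 3/5 = 60.0% → the Infra team
P2: Team Gamma 20/107 = 18.7%, the Infra team 21/75 = 28.0% → the Infra team
Overall: Team Gamma 24/114 = 21.1%, the Infra team 24/80 = 30.0% → the Infra team
The Infra team wins overall and in every ticket group — no reversal.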